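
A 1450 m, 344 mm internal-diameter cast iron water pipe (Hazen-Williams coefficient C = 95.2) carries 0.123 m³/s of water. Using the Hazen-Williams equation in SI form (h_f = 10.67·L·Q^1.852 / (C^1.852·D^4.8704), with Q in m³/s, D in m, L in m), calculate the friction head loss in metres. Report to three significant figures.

h_f ≈ 12.5 m

h_f = 10.67·1450·0.123^1.852 / (95.2^1.852·0.344^4.8704) = 12.50 m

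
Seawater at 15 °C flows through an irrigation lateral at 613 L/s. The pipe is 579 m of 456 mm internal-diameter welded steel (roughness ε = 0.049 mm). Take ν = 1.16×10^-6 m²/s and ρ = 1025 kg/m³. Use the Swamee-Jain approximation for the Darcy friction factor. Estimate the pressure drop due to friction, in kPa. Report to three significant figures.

Δp ≈ 121 kPa

V = 4Q/(πD²) = 4·0.613/(π·0.456²) = 3.754 m/s
Re = VD/ν = 3.754·0.456/1.16×10^-6 = 1.48×10^6 → turbulent
ε/D = 0.049/456 = 1.07×10^-4
Swamee-Jain: f = 0.01324
h_f = f(L/D)V²/(2g) = 0.01324·(579/0.456)·3.754²/(2·9.81) = 12.07 m
Δp = ρg·h_f = 1025·9.81·12.07 = 121.4 kPa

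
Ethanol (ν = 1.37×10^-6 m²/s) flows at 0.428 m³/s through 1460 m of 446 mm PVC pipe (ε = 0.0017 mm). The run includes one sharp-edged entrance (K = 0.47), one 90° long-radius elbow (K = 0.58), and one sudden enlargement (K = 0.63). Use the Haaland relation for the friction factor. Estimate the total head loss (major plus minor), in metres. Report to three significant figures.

H_L ≈ 15.5 m

V = 4Q/(πD²) = 2.740 m/s; V²/2g = 0.3825 m
Re = 8.92×10^5, ε/D = 3.81×10^-6 → f = 0.01187 (Haaland)
Major: h_f = f(L/D)·V²/2g = 0.01187·3274·0.3825 = 14.87 m
Minor: ΣK = 1.68; h_m = ΣK·V²/2g = 0.6427 m
Total H_L = 14.87 + 0.6427 = 15.51 m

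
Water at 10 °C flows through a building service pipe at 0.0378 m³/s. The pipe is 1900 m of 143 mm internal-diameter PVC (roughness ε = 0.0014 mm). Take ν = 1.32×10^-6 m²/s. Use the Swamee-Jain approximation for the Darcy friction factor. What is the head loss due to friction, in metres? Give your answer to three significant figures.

V = 4Q/(πD²) = 4·0.0378/(π·0.143²) = 2.354 m/s
Re = VD/ν = 2.354·0.143/1.32×10^-6 = 2.55×10^5 → turbulent
ε/D = 0.0014/143 = 9.79×10^-6
Swamee-Jain: f = 0.01493
h_f = f(L/D)V²/(2g) = 0.01493·(1900/0.143)·2.354²/(2·9.81) = 55.99 m

h_f ≈ 56.0 m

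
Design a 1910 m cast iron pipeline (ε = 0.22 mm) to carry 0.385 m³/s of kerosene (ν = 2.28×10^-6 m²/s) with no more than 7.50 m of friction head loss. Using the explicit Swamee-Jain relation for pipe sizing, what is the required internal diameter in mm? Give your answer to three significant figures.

D ≈ 567 mm

Swamee-Jain (Type III): D = 0.66·[ε^1.25·(LQ²/(gh_f))^4.75 + ν·Q^9.4·(L/(gh_f))^5.2]^0.04
LQ²/(gh_f) = 3.848; L/(gh_f) = 25.96
Term 1 = ε^1.25·(…)^4.75 = 0.0161; Term 2 = ν·Q^9.4·(…)^5.2 = 0.00654
D = 0.66·(0.0161 + 0.00654)^0.04 = 0.5672 m = 567 mm
Check: V = 1.52 m/s, Re = 3.79×10^5, f = 0.01734, h_f = 6.91 m ≈ 7.50 m ✓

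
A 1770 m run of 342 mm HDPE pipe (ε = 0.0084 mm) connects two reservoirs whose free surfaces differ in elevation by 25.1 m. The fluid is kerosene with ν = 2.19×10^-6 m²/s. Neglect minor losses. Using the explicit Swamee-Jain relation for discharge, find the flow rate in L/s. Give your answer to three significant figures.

Swamee-Jain (Type II): Q = -0.965·√(gD⁵h_f/L)·ln[ε/(3.7D) + √(3.17ν²L/(gD³h_f))]
√(gD⁵h_f/L) = √(9.81·0.342⁵·25.1/1770) = 0.02551
ε/(3.7D) = 6.64×10^-6; √(3.17ν²L/(gD³h_f)) = 5.23×10^-5
Q = -0.965·0.02551·ln(5.891×10^-5) = 0.2398 m³/s
Check: V = 2.61 m/s, Re = 4.08×10^5, f = 0.01392, h_f = 25.0 m ≈ 25.1 m ✓

Q ≈ 240 L/s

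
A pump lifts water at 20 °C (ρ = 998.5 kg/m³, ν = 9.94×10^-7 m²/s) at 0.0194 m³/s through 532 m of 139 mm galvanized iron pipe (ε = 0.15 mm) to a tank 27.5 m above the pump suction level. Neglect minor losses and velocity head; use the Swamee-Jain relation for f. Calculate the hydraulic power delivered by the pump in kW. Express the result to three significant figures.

V = 4Q/(πD²) = 1.278 m/s; Re = 1.79×10^5; ε/D = 0.00108; f = 0.02164
h_f = f(L/D)V²/2g = 6.900 m
Total head H = z + h_f = 27.5 + 6.900 = 34.40 m
P_hyd = ρgQH = 998.5·9.81·0.0194·34.40 = 6.537 kW

P_hyd ≈ 6.54 kW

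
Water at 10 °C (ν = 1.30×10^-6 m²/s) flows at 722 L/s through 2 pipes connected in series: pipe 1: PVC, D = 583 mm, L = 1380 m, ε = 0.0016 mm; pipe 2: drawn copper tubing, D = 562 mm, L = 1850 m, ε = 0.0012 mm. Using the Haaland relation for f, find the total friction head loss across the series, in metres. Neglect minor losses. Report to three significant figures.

Pipe 1: V = 2.705 m/s, Re = 1.21×10^6, ε/D = 2.74×10^-6, f = 0.01127, h_1 = f(L/D)V²/2g = 9.946 m
Pipe 2: V = 2.911 m/s, Re = 1.26×10^6, ε/D = 2.14×10^-6, f = 0.01119, h_2 = f(L/D)V²/2g = 15.91 m
Series → Q common, losses add: H = Σh = 25.85 m

H ≈ 25.9 m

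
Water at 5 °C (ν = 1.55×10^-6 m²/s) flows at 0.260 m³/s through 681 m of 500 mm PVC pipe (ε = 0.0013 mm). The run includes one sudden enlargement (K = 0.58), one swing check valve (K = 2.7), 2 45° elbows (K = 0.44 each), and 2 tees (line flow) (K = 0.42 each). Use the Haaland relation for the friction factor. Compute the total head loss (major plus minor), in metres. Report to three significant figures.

H_L ≈ 2.09 m

V = 4Q/(πD²) = 1.324 m/s; V²/2g = 0.08937 m
Re = 4.27×10^5, ε/D = 2.60×10^-6 → f = 0.01346 (Haaland)
Major: h_f = f(L/D)·V²/2g = 0.01346·1362·0.08937 = 1.639 m
Minor: ΣK = 5.00; h_m = ΣK·V²/2g = 0.4468 m
Total H_L = 1.639 + 0.4468 = 2.086 m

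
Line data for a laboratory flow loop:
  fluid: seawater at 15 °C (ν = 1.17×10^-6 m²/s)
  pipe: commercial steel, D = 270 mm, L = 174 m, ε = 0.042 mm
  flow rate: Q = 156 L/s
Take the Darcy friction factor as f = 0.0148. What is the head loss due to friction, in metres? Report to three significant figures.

V = 4Q/(πD²) = 4·0.156/(π·0.270²) = 2.725 m/s
h_f = f(L/D)V²/(2g) = 0.01480·(174/0.270)·2.725²/(2·9.81) = 3.609 m

h_f ≈ 3.61 m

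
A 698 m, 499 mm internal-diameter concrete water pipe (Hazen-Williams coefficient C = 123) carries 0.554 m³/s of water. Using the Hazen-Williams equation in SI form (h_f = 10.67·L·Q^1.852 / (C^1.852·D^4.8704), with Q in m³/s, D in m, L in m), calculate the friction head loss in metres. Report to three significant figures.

h_f ≈ 9.93 m

h_f = 10.67·698·0.554^1.852 / (123^1.852·0.499^4.8704) = 9.928 m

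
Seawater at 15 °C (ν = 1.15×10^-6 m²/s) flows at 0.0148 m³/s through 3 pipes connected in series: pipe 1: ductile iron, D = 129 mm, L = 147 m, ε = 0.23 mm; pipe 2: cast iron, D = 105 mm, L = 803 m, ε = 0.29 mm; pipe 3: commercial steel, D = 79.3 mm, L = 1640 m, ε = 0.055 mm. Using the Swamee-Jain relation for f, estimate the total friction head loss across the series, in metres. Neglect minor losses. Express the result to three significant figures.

H ≈ 220 m

Pipe 1: V = 1.132 m/s, Re = 1.27×10^5, ε/D = 0.00178, f = 0.02439, h_1 = f(L/D)V²/2g = 1.816 m
Pipe 2: V = 1.709 m/s, Re = 1.56×10^5, ε/D = 0.00276, f = 0.02667, h_2 = f(L/D)V²/2g = 30.37 m
Pipe 3: V = 2.997 m/s, Re = 2.07×10^5, ε/D = 6.94×10^-4, f = 0.01984, h_3 = f(L/D)V²/2g = 187.8 m
Series → Q common, losses add: H = Σh = 220.0 m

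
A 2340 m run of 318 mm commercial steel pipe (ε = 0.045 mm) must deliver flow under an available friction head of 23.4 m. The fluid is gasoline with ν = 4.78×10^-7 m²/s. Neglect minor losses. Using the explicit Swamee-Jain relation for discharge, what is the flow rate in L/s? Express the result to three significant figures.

Q ≈ 170 L/s

Swamee-Jain (Type II): Q = -0.965·√(gD⁵h_f/L)·ln[ε/(3.7D) + √(3.17ν²L/(gD³h_f))]
√(gD⁵h_f/L) = √(9.81·0.318⁵·23.4/2340) = 0.01786
ε/(3.7D) = 3.82×10^-5; √(3.17ν²L/(gD³h_f)) = 1.52×10^-5
Q = -0.965·0.01786·ln(5.340×10^-5) = 0.1696 m³/s
Check: V = 2.13 m/s, Re = 1.42×10^6, f = 0.01377, h_f = 23.5 m ≈ 23.4 m ✓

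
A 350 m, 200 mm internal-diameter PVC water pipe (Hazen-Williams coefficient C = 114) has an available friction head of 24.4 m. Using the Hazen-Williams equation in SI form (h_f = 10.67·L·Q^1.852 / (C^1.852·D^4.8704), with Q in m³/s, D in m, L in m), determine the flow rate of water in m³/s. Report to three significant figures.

Q ≈ 0.109 m³/s

Rearranging: Q = [h_f·C^1.852·D^4.8704 / (10.67·L)]^(1/1.852)
Q = [24.4·114^1.852·0.200^4.8704 / (10.67·350)]^0.540 = 0.1094 m³/s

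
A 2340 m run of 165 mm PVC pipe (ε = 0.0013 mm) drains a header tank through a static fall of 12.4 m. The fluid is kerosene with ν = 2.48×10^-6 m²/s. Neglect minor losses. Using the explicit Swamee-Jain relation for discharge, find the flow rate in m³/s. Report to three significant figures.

Q ≈ 0.0198 m³/s

Swamee-Jain (Type II): Q = -0.965·√(gD⁵h_f/L)·ln[ε/(3.7D) + √(3.17ν²L/(gD³h_f))]
√(gD⁵h_f/L) = √(9.81·0.165⁵·12.4/2340) = 0.002521
ε/(3.7D) = 2.13×10^-6; √(3.17ν²L/(gD³h_f)) = 2.89×10^-4
Q = -0.965·0.002521·ln(2.911×10^-4) = 0.01981 m³/s
Check: V = 0.926 m/s, Re = 6.16×10^4, f = 0.01985, h_f = 12.3 m ≈ 12.4 m ✓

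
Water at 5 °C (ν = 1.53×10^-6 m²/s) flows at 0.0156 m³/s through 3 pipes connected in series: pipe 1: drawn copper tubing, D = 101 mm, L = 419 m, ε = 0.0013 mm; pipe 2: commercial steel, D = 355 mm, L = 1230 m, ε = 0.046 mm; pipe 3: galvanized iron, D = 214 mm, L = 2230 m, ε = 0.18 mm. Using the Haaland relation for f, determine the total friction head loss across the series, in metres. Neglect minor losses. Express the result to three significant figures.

H ≈ 16.0 m

Pipe 1: V = 1.947 m/s, Re = 1.29×10^5, ε/D = 1.29×10^-5, f = 0.01698, h_1 = f(L/D)V²/2g = 13.61 m
Pipe 2: V = 0.1576 m/s, Re = 3.66×10^4, ε/D = 1.30×10^-4, f = 0.02256, h_2 = f(L/D)V²/2g = 0.09895 m
Pipe 3: V = 0.4337 m/s, Re = 6.07×10^4, ε/D = 8.41×10^-4, f = 0.02267, h_3 = f(L/D)V²/2g = 2.264 m
Series → Q common, losses add: H = Σh = 15.98 m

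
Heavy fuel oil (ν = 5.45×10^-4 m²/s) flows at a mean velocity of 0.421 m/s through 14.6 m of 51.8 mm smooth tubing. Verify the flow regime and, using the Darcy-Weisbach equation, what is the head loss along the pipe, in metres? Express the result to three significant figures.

Re = VD/ν = 0.421·0.05180/5.45×10^-4 = 40.0 → laminar (Re < 2300)
f = 64/Re = 1.599
h_f = f(L/D)V²/(2g) = 1.599·(14.6/0.05180)·0.421²/(2·9.81) = 4.072 m

h_f ≈ 4.07 m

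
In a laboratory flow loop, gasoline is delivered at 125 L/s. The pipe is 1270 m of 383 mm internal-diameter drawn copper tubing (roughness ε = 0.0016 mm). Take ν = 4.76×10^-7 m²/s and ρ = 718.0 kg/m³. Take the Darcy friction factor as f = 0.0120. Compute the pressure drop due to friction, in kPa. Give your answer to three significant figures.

Δp ≈ 16.8 kPa

V = 4Q/(πD²) = 4·0.125/(π·0.383²) = 1.085 m/s
h_f = f(L/D)V²/(2g) = 0.01200·(1270/0.383)·1.085²/(2·9.81) = 2.387 m
Δp = ρg·h_f = 718.0·9.81·2.387 = 16.82 kPa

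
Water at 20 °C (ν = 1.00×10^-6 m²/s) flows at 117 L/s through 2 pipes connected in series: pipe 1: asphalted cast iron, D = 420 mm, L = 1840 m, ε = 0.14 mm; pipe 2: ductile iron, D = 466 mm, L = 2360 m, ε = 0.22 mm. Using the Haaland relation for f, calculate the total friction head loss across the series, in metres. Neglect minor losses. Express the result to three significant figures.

Pipe 1: V = 0.8445 m/s, Re = 3.55×10^5, ε/D = 3.33×10^-4, f = 0.01680, h_1 = f(L/D)V²/2g = 2.676 m
Pipe 2: V = 0.6860 m/s, Re = 3.20×10^5, ε/D = 4.72×10^-4, f = 0.01783, h_2 = f(L/D)V²/2g = 2.166 m
Series → Q common, losses add: H = Σh = 4.842 m

H ≈ 4.84 m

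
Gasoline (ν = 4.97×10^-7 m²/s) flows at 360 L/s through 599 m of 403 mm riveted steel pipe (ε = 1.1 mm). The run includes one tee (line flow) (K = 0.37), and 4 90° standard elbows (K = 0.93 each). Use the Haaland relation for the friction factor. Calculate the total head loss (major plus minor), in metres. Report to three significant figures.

V = 4Q/(πD²) = 2.822 m/s; V²/2g = 0.4060 m
Re = 2.29×10^6, ε/D = 0.00273 → f = 0.02559 (Haaland)
Major: h_f = f(L/D)·V²/2g = 0.02559·1486·0.4060 = 15.44 m
Minor: ΣK = 4.09; h_m = ΣK·V²/2g = 1.660 m
Total H_L = 15.44 + 1.660 = 17.10 m

H_L ≈ 17.1 m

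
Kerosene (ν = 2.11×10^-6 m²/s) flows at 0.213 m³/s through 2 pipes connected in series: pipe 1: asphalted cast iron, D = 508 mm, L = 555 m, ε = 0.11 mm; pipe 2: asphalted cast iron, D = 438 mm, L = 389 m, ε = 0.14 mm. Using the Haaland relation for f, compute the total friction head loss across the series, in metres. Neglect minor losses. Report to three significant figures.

Pipe 1: V = 1.051 m/s, Re = 2.53×10^5, ε/D = 2.17×10^-4, f = 0.01650, h_1 = f(L/D)V²/2g = 1.015 m
Pipe 2: V = 1.414 m/s, Re = 2.93×10^5, ε/D = 3.20×10^-4, f = 0.01697, h_2 = f(L/D)V²/2g = 1.535 m
Series → Q common, losses add: H = Σh = 2.550 m

H ≈ 2.55 m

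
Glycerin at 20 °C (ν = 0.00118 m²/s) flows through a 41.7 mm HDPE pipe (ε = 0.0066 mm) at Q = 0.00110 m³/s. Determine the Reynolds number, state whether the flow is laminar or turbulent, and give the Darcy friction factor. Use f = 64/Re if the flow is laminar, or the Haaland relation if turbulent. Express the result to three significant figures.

V = 4Q/(πD²) = 0.8054 m/s
Re = VD/ν = 0.8054·0.0417/0.00118 = 28.5
Re < 2300 → laminar → f = 64/Re = 2.249

Re ≈ 28.5; laminar; f = 64/Re ≈ 2.25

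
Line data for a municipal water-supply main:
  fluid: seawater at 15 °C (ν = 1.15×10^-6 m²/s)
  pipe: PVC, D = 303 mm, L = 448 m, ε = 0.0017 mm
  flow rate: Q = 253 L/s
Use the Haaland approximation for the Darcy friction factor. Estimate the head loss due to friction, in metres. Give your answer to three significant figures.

V = 4Q/(πD²) = 4·0.253/(π·0.303²) = 3.509 m/s
Re = VD/ν = 3.509·0.303/1.15×10^-6 = 9.24×10^5 → turbulent
ε/D = 0.0017/303 = 5.61×10^-6
Haaland: f = 0.01183
h_f = f(L/D)V²/(2g) = 0.01183·(448/0.303)·3.509²/(2·9.81) = 10.98 m

h_f ≈ 11.0 m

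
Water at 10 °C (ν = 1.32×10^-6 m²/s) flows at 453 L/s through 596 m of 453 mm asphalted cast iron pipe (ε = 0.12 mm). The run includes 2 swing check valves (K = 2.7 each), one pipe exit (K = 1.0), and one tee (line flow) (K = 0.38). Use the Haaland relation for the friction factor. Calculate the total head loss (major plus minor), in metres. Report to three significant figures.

H_L ≈ 10.8 m

V = 4Q/(πD²) = 2.811 m/s; V²/2g = 0.4026 m
Re = 9.65×10^5, ε/D = 2.65×10^-4 → f = 0.01530 (Haaland)
Major: h_f = f(L/D)·V²/2g = 0.01530·1316·0.4026 = 8.103 m
Minor: ΣK = 6.78; h_m = ΣK·V²/2g = 2.730 m
Total H_L = 8.103 + 2.730 = 10.83 m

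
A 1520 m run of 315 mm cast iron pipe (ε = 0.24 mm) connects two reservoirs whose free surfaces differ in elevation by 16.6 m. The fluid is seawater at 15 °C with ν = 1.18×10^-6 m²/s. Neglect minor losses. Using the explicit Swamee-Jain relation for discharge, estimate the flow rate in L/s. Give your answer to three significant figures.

Swamee-Jain (Type II): Q = -0.965·√(gD⁵h_f/L)·ln[ε/(3.7D) + √(3.17ν²L/(gD³h_f))]
√(gD⁵h_f/L) = √(9.81·0.315⁵·16.6/1520) = 0.01823
ε/(3.7D) = 2.06×10^-4; √(3.17ν²L/(gD³h_f)) = 3.63×10^-5
Q = -0.965·0.01823·ln(2.422×10^-4) = 0.1464 m³/s
Check: V = 1.88 m/s, Re = 5.02×10^5, f = 0.01924, h_f = 16.7 m ≈ 16.6 m ✓

Q ≈ 146 L/s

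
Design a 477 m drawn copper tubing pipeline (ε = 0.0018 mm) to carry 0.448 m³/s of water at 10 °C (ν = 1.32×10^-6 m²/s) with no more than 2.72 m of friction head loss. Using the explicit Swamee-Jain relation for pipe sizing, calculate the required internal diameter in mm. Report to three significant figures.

Swamee-Jain (Type III): D = 0.66·[ε^1.25·(LQ²/(gh_f))^4.75 + ν·Q^9.4·(L/(gh_f))^5.2]^0.04
LQ²/(gh_f) = 3.588; L/(gh_f) = 17.88
Term 1 = ε^1.25·(…)^4.75 = 2.85×10^-5; Term 2 = ν·Q^9.4·(…)^5.2 = 0.00226
D = 0.66·(2.85×10^-5 + 0.00226)^0.04 = 0.5175 m = 518 mm
Check: V = 2.13 m/s, Re = 8.35×10^5, f = 0.01205, h_f = 2.57 m ≈ 2.72 m ✓

D ≈ 518 mm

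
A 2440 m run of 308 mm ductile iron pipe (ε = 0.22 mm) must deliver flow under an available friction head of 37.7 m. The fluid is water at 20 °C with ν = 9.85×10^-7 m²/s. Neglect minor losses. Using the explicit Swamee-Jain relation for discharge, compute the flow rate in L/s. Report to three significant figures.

Q ≈ 167 L/s

Swamee-Jain (Type II): Q = -0.965·√(gD⁵h_f/L)·ln[ε/(3.7D) + √(3.17ν²L/(gD³h_f))]
√(gD⁵h_f/L) = √(9.81·0.308⁵·37.7/2440) = 0.02050
ε/(3.7D) = 1.93×10^-4; √(3.17ν²L/(gD³h_f)) = 2.64×10^-5
Q = -0.965·0.02050·ln(2.194×10^-4) = 0.1666 m³/s
Check: V = 2.24 m/s, Re = 6.99×10^5, f = 0.01878, h_f = 37.9 m ≈ 37.7 m ✓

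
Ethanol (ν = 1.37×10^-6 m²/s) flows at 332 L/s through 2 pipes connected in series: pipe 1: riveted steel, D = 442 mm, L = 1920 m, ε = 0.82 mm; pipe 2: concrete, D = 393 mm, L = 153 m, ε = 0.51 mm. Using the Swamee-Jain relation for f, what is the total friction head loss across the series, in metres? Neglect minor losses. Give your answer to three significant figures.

H ≈ 27.4 m

Pipe 1: V = 2.164 m/s, Re = 6.98×10^5, ε/D = 0.00186, f = 0.02333, h_1 = f(L/D)V²/2g = 24.19 m
Pipe 2: V = 2.737 m/s, Re = 7.85×10^5, ε/D = 0.00130, f = 0.02136, h_2 = f(L/D)V²/2g = 3.175 m
Series → Q common, losses add: H = Σh = 27.36 m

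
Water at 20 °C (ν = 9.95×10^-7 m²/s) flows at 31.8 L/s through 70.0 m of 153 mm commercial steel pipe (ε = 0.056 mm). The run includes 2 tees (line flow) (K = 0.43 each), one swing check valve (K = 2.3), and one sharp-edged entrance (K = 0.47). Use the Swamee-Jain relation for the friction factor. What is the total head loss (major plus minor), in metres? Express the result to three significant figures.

V = 4Q/(πD²) = 1.730 m/s; V²/2g = 0.1525 m
Re = 2.66×10^5, ε/D = 3.66×10^-4 → f = 0.01769 (Swamee-Jain)
Major: h_f = f(L/D)·V²/2g = 0.01769·457.5·0.1525 = 1.234 m
Minor: ΣK = 3.63; h_m = ΣK·V²/2g = 0.5535 m
Total H_L = 1.234 + 0.5535 = 1.788 m

H_L ≈ 1.79 m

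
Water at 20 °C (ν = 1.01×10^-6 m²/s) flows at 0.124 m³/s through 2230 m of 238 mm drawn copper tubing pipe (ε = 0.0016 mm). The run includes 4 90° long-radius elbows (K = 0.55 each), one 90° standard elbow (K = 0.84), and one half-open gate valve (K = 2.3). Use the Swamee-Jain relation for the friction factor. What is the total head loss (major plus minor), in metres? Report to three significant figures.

H_L ≈ 48.9 m

V = 4Q/(πD²) = 2.787 m/s; V²/2g = 0.3960 m
Re = 6.57×10^5, ε/D = 6.72×10^-6 → f = 0.01260 (Swamee-Jain)
Major: h_f = f(L/D)·V²/2g = 0.01260·9370·0.3960 = 46.76 m
Minor: ΣK = 5.34; h_m = ΣK·V²/2g = 2.114 m
Total H_L = 46.76 + 2.114 = 48.87 m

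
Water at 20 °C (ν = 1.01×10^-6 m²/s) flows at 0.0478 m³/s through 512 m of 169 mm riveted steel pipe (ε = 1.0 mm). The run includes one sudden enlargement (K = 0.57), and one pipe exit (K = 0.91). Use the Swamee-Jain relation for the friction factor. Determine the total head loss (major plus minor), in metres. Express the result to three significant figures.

H_L ≈ 23.0 m

V = 4Q/(πD²) = 2.131 m/s; V²/2g = 0.2314 m
Re = 3.57×10^5, ε/D = 0.00592 → f = 0.03233 (Swamee-Jain)
Major: h_f = f(L/D)·V²/2g = 0.03233·3030·0.2314 = 22.67 m
Minor: ΣK = 1.48; h_m = ΣK·V²/2g = 0.3425 m
Total H_L = 22.67 + 0.3425 = 23.01 m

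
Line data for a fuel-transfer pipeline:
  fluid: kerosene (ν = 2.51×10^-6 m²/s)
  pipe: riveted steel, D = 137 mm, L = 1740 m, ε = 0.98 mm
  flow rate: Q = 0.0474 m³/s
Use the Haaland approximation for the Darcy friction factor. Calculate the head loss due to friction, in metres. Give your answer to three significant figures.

h_f ≈ 230 m

V = 4Q/(πD²) = 4·0.0474/(π·0.137²) = 3.215 m/s
Re = VD/ν = 3.215·0.137/2.51×10^-6 = 1.76×10^5 → turbulent
ε/D = 0.98/137 = 0.00715
Haaland: f = 0.03441
h_f = f(L/D)V²/(2g) = 0.03441·(1740/0.137)·3.215²/(2·9.81) = 230.3 m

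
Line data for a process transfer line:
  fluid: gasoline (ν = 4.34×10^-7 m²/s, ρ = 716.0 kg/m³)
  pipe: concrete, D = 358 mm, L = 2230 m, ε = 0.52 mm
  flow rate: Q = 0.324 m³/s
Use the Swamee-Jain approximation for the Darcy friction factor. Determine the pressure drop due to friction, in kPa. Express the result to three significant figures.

V = 4Q/(πD²) = 4·0.324/(π·0.358²) = 3.219 m/s
Re = VD/ν = 3.219·0.358/4.34×10^-7 = 2.66×10^6 → turbulent
ε/D = 0.52/358 = 0.00145
Swamee-Jain: f = 0.02168
h_f = f(L/D)V²/(2g) = 0.02168·(2230/0.358)·3.219²/(2·9.81) = 71.31 m
Δp = ρg·h_f = 716.0·9.81·71.31 = 500.9 kPa

Δp ≈ 501 kPa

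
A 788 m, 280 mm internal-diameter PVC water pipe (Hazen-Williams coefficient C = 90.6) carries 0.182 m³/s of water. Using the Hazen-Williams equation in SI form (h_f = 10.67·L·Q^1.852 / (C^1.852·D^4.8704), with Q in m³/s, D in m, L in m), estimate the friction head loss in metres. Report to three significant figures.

h_f ≈ 41.9 m

h_f = 10.67·788·0.182^1.852 / (90.6^1.852·0.280^4.8704) = 41.91 m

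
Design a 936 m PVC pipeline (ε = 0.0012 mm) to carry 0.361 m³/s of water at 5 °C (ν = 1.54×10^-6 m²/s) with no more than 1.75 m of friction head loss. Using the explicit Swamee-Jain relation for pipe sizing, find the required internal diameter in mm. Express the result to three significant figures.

D ≈ 605 mm

Swamee-Jain (Type III): D = 0.66·[ε^1.25·(LQ²/(gh_f))^4.75 + ν·Q^9.4·(L/(gh_f))^5.2]^0.04
LQ²/(gh_f) = 7.105; L/(gh_f) = 54.52
Term 1 = ε^1.25·(…)^4.75 = 4.41×10^-4; Term 2 = ν·Q^9.4·(…)^5.2 = 0.114
D = 0.66·(4.41×10^-4 + 0.114)^0.04 = 0.6053 m = 605 mm
Check: V = 1.25 m/s, Re = 4.93×10^5, f = 0.01315, h_f = 1.63 m ≈ 1.75 m ✓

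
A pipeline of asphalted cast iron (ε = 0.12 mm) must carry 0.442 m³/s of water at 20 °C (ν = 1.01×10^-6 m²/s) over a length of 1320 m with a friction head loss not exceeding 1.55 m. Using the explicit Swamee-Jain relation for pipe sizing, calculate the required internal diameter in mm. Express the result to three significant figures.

Swamee-Jain (Type III): D = 0.66·[ε^1.25·(LQ²/(gh_f))^4.75 + ν·Q^9.4·(L/(gh_f))^5.2]^0.04
LQ²/(gh_f) = 16.96; L/(gh_f) = 86.81
Term 1 = ε^1.25·(…)^4.75 = 8.68; Term 2 = ν·Q^9.4·(…)^5.2 = 5.65
D = 0.66·(8.68 + 5.65)^0.04 = 0.7342 m = 734 mm
Check: V = 1.04 m/s, Re = 7.59×10^5, f = 0.01463, h_f = 1.46 m ≈ 1.55 m ✓

D ≈ 734 mm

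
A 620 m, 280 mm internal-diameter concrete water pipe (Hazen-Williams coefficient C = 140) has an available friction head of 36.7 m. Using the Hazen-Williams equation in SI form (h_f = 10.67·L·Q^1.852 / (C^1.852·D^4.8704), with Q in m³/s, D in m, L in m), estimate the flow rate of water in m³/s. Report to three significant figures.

Q ≈ 0.298 m³/s

Rearranging: Q = [h_f·C^1.852·D^4.8704 / (10.67·L)]^(1/1.852)
Q = [36.7·140^1.852·0.280^4.8704 / (10.67·620)]^0.540 = 0.2980 m³/s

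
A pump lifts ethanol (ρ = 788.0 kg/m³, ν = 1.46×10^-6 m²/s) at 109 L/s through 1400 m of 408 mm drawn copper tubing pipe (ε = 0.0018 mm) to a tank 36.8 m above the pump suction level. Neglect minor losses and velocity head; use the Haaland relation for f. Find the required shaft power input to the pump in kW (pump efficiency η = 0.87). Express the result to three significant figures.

V = 4Q/(πD²) = 0.8337 m/s; Re = 2.33×10^5; ε/D = 4.41×10^-6; f = 0.01508
h_f = f(L/D)V²/2g = 1.833 m
Total head H = z + h_f = 36.8 + 1.833 = 38.63 m
P_hyd = ρgQH = 788.0·9.81·0.109·38.63 = 32.55 kW
P_shaft = P_hyd/η = 32.55/0.87 = 37.42 kW

P_shaft ≈ 37.4 kW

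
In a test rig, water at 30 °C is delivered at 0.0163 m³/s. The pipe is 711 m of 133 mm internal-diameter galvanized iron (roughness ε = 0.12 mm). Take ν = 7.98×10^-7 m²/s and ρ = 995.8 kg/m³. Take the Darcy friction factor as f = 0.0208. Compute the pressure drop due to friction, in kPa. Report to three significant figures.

V = 4Q/(πD²) = 4·0.0163/(π·0.133²) = 1.173 m/s
h_f = f(L/D)V²/(2g) = 0.02080·(711/0.133)·1.173²/(2·9.81) = 7.801 m
Δp = ρg·h_f = 995.8·9.81·7.801 = 76.21 kPa

Δp ≈ 76.2 kPa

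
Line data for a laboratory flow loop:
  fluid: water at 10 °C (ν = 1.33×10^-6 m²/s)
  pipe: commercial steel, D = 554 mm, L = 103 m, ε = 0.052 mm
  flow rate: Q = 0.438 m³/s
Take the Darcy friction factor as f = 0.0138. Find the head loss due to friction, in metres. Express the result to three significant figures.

V = 4Q/(πD²) = 4·0.438/(π·0.554²) = 1.817 m/s
h_f = f(L/D)V²/(2g) = 0.01380·(103/0.554)·1.817²/(2·9.81) = 0.4318 m

h_f ≈ 0.432 m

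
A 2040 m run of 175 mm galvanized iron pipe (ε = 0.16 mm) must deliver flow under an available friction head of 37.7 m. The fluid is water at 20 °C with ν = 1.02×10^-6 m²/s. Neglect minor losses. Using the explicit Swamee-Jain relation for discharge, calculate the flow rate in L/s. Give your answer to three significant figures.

Swamee-Jain (Type II): Q = -0.965·√(gD⁵h_f/L)·ln[ε/(3.7D) + √(3.17ν²L/(gD³h_f))]
√(gD⁵h_f/L) = √(9.81·0.175⁵·37.7/2040) = 0.005455
ε/(3.7D) = 2.47×10^-4; √(3.17ν²L/(gD³h_f)) = 5.83×10^-5
Q = -0.965·0.005455·ln(3.054×10^-4) = 0.04261 m³/s
Check: V = 1.77 m/s, Re = 3.04×10^5, f = 0.02037, h_f = 38.0 m ≈ 37.7 m ✓

Q ≈ 42.6 L/s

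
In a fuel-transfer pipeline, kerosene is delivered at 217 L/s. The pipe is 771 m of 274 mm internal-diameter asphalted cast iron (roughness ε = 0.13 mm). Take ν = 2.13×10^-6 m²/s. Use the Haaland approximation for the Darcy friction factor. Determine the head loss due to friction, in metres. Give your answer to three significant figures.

V = 4Q/(πD²) = 4·0.217/(π·0.274²) = 3.680 m/s
Re = VD/ν = 3.680·0.274/2.13×10^-6 = 4.73×10^5 → turbulent
ε/D = 0.13/274 = 4.74×10^-4
Haaland: f = 0.01746
h_f = f(L/D)V²/(2g) = 0.01746·(771/0.274)·3.680²/(2·9.81) = 33.91 m

h_f ≈ 33.9 m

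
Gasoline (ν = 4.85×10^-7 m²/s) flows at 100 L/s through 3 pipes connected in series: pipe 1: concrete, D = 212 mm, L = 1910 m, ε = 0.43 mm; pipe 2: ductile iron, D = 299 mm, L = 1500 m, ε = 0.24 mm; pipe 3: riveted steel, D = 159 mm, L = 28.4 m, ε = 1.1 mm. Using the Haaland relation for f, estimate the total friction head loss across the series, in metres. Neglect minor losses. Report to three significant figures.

Pipe 1: V = 2.833 m/s, Re = 1.24×10^6, ε/D = 0.00203, f = 0.02369, h_1 = f(L/D)V²/2g = 87.29 m
Pipe 2: V = 1.424 m/s, Re = 8.78×10^5, ε/D = 8.03×10^-4, f = 0.01902, h_2 = f(L/D)V²/2g = 9.863 m
Pipe 3: V = 5.036 m/s, Re = 1.65×10^6, ε/D = 0.00692, f = 0.03370, h_3 = f(L/D)V²/2g = 7.781 m
Series → Q common, losses add: H = Σh = 104.9 m

H ≈ 105 m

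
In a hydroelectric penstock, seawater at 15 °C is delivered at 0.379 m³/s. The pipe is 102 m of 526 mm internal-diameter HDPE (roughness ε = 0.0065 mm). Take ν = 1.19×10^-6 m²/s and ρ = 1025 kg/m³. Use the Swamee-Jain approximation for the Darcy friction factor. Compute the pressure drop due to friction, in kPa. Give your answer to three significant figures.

V = 4Q/(πD²) = 4·0.379/(π·0.526²) = 1.744 m/s
Re = VD/ν = 1.744·0.526/1.19×10^-6 = 7.71×10^5 → turbulent
ε/D = 0.0065/526 = 1.24×10^-5
Swamee-Jain: f = 0.01239
h_f = f(L/D)V²/(2g) = 0.01239·(102/0.526)·1.744²/(2·9.81) = 0.3725 m
Δp = ρg·h_f = 1025·9.81·0.3725 = 3.746 kPa

Δp ≈ 3.75 kPa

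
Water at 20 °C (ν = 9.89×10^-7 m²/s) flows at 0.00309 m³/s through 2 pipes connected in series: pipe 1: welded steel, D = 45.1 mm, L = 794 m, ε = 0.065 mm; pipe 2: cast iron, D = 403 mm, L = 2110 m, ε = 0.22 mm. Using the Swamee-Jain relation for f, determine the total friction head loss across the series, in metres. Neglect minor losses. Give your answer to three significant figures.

Pipe 1: V = 1.934 m/s, Re = 8.82×10^4, ε/D = 0.00144, f = 0.02401, h_1 = f(L/D)V²/2g = 80.59 m
Pipe 2: V = 0.02422 m/s, Re = 9870, ε/D = 5.46×10^-4, f = 0.03202, h_2 = f(L/D)V²/2g = 0.005015 m
Series → Q common, losses add: H = Σh = 80.60 m

H ≈ 80.6 m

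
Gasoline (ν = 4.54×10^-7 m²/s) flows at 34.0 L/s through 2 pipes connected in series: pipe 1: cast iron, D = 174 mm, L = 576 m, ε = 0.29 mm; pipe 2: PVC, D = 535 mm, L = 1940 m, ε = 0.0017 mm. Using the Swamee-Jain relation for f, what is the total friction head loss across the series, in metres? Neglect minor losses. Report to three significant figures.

Pipe 1: V = 1.430 m/s, Re = 5.48×10^5, ε/D = 0.00167, f = 0.02282, h_1 = f(L/D)V²/2g = 7.871 m
Pipe 2: V = 0.1512 m/s, Re = 1.78×10^5, ε/D = 3.18×10^-6, f = 0.01591, h_2 = f(L/D)V²/2g = 0.06728 m
Series → Q common, losses add: H = Σh = 7.938 m

H ≈ 7.94 m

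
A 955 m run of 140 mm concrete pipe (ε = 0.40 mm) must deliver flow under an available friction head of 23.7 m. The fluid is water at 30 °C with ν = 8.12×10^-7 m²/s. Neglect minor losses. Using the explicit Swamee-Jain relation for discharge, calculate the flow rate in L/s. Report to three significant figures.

Swamee-Jain (Type II): Q = -0.965·√(gD⁵h_f/L)·ln[ε/(3.7D) + √(3.17ν²L/(gD³h_f))]
√(gD⁵h_f/L) = √(9.81·0.140⁵·23.7/955) = 0.003618
ε/(3.7D) = 7.72×10^-4; √(3.17ν²L/(gD³h_f)) = 5.59×10^-5
Q = -0.965·0.003618·ln(8.281×10^-4) = 0.02478 m³/s
Check: V = 1.61 m/s, Re = 2.78×10^5, f = 0.02647, h_f = 23.8 m ≈ 23.7 m ✓

Q ≈ 24.8 L/s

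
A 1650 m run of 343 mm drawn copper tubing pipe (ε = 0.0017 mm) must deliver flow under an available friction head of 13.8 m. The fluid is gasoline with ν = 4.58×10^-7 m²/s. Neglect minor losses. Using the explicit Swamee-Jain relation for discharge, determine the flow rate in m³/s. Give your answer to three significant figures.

Q ≈ 0.211 m³/s

Swamee-Jain (Type II): Q = -0.965·√(gD⁵h_f/L)·ln[ε/(3.7D) + √(3.17ν²L/(gD³h_f))]
√(gD⁵h_f/L) = √(9.81·0.343⁵·13.8/1650) = 0.01974
ε/(3.7D) = 1.34×10^-6; √(3.17ν²L/(gD³h_f)) = 1.42×10^-5
Q = -0.965·0.01974·ln(1.551×10^-5) = 0.2109 m³/s
Check: V = 2.28 m/s, Re = 1.71×10^6, f = 0.01080, h_f = 13.8 m ≈ 13.8 m ✓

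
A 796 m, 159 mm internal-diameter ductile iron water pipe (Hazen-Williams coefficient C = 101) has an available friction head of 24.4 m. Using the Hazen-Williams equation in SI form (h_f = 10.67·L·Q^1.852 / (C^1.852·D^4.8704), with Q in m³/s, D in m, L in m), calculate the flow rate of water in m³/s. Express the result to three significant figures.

Rearranging: Q = [h_f·C^1.852·D^4.8704 / (10.67·L)]^(1/1.852)
Q = [24.4·101^1.852·0.159^4.8704 / (10.67·796)]^0.540 = 0.03402 m³/s

Q ≈ 0.0340 m³/s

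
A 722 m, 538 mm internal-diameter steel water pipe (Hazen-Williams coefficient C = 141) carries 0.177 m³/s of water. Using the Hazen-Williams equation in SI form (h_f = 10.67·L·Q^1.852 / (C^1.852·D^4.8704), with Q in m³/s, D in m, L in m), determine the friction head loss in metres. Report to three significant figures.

h_f ≈ 0.668 m

h_f = 10.67·722·0.177^1.852 / (141^1.852·0.538^4.8704) = 0.6680 m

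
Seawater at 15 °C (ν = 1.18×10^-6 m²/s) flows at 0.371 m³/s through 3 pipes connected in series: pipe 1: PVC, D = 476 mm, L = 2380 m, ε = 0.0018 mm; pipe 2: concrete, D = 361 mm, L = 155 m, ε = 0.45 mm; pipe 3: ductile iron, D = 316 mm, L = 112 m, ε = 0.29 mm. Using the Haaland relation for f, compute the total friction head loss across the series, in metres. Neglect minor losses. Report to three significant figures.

H ≈ 27.2 m

Pipe 1: V = 2.085 m/s, Re = 8.41×10^5, ε/D = 3.78×10^-6, f = 0.01199, h_1 = f(L/D)V²/2g = 13.28 m
Pipe 2: V = 3.625 m/s, Re = 1.11×10^6, ε/D = 0.00125, f = 0.02098, h_2 = f(L/D)V²/2g = 6.032 m
Pipe 3: V = 4.731 m/s, Re = 1.27×10^6, ε/D = 9.18×10^-4, f = 0.01949, h_3 = f(L/D)V²/2g = 7.881 m
Series → Q common, losses add: H = Σh = 27.19 m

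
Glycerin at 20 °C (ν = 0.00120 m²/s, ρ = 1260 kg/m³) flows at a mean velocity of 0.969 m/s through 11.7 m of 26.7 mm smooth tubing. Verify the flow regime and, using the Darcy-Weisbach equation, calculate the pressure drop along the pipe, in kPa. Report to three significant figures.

Δp ≈ 769 kPa

Re = VD/ν = 0.969·0.02670/0.00120 = 21.6 → laminar (Re < 2300)
f = 64/Re = 2.968
h_f = f(L/D)V²/(2g) = 2.968·(11.7/0.02670)·0.969²/(2·9.81) = 62.25 m
Δp = ρg·h_f = 1260·9.81·62.25 = 769.5 kPa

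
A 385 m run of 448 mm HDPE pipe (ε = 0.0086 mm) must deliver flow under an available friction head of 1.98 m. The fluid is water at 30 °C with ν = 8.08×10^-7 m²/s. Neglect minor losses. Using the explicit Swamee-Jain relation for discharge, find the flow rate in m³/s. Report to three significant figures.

Swamee-Jain (Type II): Q = -0.965·√(gD⁵h_f/L)·ln[ε/(3.7D) + √(3.17ν²L/(gD³h_f))]
√(gD⁵h_f/L) = √(9.81·0.448⁵·1.98/385) = 0.03017
ε/(3.7D) = 5.19×10^-6; √(3.17ν²L/(gD³h_f)) = 2.14×10^-5
Q = -0.965·0.03017·ln(2.655×10^-5) = 0.3068 m³/s
Check: V = 1.95 m/s, Re = 1.08×10^6, f = 0.01194, h_f = 1.98 m ≈ 1.98 m ✓

Q ≈ 0.307 m³/s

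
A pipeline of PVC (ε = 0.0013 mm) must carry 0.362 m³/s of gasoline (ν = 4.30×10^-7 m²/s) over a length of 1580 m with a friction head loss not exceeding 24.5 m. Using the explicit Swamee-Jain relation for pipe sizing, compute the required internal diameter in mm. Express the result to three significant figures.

Swamee-Jain (Type III): D = 0.66·[ε^1.25·(LQ²/(gh_f))^4.75 + ν·Q^9.4·(L/(gh_f))^5.2]^0.04
LQ²/(gh_f) = 0.8615; L/(gh_f) = 6.574
Term 1 = ε^1.25·(…)^4.75 = 2.16×10^-8; Term 2 = ν·Q^9.4·(…)^5.2 = 5.47×10^-7
D = 0.66·(2.16×10^-8 + 5.47×10^-7)^0.04 = 0.3713 m = 371 mm
Check: V = 3.34 m/s, Re = 2.89×10^6, f = 0.009956, h_f = 24.1 m ≈ 24.5 m ✓

D ≈ 371 mm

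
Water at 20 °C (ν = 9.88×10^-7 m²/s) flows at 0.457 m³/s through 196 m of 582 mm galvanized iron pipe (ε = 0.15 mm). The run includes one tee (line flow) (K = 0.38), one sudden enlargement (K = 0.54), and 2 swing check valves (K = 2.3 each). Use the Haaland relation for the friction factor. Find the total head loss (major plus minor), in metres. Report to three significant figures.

V = 4Q/(πD²) = 1.718 m/s; V²/2g = 0.1504 m
Re = 1.01×10^6, ε/D = 2.58×10^-4 → f = 0.01519 (Haaland)
Major: h_f = f(L/D)·V²/2g = 0.01519·336.8·0.1504 = 0.7696 m
Minor: ΣK = 5.52; h_m = ΣK·V²/2g = 0.8302 m
Total H_L = 0.7696 + 0.8302 = 1.600 m

H_L ≈ 1.60 m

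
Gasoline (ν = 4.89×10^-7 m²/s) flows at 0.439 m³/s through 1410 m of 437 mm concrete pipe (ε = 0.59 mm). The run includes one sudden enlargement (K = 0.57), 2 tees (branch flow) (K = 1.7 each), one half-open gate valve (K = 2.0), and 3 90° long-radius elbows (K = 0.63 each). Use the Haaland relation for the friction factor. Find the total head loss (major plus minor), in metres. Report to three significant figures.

V = 4Q/(πD²) = 2.927 m/s; V²/2g = 0.4366 m
Re = 2.62×10^6, ε/D = 0.00135 → f = 0.02128 (Haaland)
Major: h_f = f(L/D)·V²/2g = 0.02128·3227·0.4366 = 29.98 m
Minor: ΣK = 7.86; h_m = ΣK·V²/2g = 3.432 m
Total H_L = 29.98 + 3.432 = 33.41 m

H_L ≈ 33.4 m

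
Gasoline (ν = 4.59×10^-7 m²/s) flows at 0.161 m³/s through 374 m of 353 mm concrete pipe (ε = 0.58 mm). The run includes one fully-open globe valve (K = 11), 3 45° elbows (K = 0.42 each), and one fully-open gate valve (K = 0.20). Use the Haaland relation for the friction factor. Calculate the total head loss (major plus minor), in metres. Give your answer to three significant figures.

H_L ≈ 5.00 m

V = 4Q/(πD²) = 1.645 m/s; V²/2g = 0.1379 m
Re = 1.27×10^6, ε/D = 0.00164 → f = 0.02244 (Haaland)
Major: h_f = f(L/D)·V²/2g = 0.02244·1059·0.1379 = 3.279 m
Minor: ΣK = 12.5; h_m = ΣK·V²/2g = 1.719 m
Total H_L = 3.279 + 1.719 = 4.997 m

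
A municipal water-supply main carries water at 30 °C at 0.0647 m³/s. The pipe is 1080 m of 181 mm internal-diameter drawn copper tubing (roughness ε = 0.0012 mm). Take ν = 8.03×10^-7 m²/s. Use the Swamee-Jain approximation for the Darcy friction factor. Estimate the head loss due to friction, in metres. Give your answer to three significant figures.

h_f ≈ 24.8 m

V = 4Q/(πD²) = 4·0.0647/(π·0.181²) = 2.515 m/s
Re = VD/ν = 2.515·0.181/8.03×10^-7 = 5.67×10^5 → turbulent
ε/D = 0.0012/181 = 6.63×10^-6
Swamee-Jain: f = 0.01292
h_f = f(L/D)V²/(2g) = 0.01292·(1080/0.181)·2.515²/(2·9.81) = 24.84 m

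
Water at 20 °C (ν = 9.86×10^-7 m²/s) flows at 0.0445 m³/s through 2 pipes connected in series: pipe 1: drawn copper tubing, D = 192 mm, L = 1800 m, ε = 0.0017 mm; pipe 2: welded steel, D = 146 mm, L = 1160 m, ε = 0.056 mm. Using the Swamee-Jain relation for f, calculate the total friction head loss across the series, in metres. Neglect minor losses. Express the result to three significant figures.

H ≈ 65.7 m

Pipe 1: V = 1.537 m/s, Re = 2.99×10^5, ε/D = 8.85×10^-6, f = 0.01448, h_1 = f(L/D)V²/2g = 16.35 m
Pipe 2: V = 2.658 m/s, Re = 3.94×10^5, ε/D = 3.84×10^-4, f = 0.01726, h_2 = f(L/D)V²/2g = 49.40 m
Series → Q common, losses add: H = Σh = 65.75 m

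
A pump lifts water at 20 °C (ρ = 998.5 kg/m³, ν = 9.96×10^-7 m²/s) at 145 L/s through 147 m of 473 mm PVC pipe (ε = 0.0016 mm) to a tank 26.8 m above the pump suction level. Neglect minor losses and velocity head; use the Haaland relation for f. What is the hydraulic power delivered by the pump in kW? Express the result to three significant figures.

V = 4Q/(πD²) = 0.8252 m/s; Re = 3.92×10^5; ε/D = 3.38×10^-6; f = 0.01368
h_f = f(L/D)V²/2g = 0.1476 m
Total head H = z + h_f = 26.8 + 0.1476 = 26.95 m
P_hyd = ρgQH = 998.5·9.81·0.145·26.95 = 38.27 kW

P_hyd ≈ 38.3 kW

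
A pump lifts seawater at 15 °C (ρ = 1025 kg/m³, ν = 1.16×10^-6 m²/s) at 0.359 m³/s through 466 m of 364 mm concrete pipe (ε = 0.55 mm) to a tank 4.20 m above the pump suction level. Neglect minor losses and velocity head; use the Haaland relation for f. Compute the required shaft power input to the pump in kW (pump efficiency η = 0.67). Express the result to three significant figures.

V = 4Q/(πD²) = 3.450 m/s; Re = 1.08×10^6; ε/D = 0.00151; f = 0.02199
h_f = f(L/D)V²/2g = 17.08 m
Total head H = z + h_f = 4.20 + 17.08 = 21.28 m
P_hyd = ρgQH = 1025·9.81·0.359·21.28 = 76.82 kW
P_shaft = P_hyd/η = 76.82/0.67 = 114.7 kW

P_shaft ≈ 115 kW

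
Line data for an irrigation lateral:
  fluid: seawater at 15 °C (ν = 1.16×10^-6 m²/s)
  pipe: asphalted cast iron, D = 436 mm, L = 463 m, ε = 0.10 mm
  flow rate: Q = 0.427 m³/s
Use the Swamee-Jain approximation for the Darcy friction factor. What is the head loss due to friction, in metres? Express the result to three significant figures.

h_f ≈ 6.65 m

V = 4Q/(πD²) = 4·0.427/(π·0.436²) = 2.860 m/s
Re = VD/ν = 2.860·0.436/1.16×10^-6 = 1.07×10^6 → turbulent
ε/D = 0.10/436 = 2.29×10^-4
Swamee-Jain: f = 0.01503
h_f = f(L/D)V²/(2g) = 0.01503·(463/0.436)·2.860²/(2·9.81) = 6.653 m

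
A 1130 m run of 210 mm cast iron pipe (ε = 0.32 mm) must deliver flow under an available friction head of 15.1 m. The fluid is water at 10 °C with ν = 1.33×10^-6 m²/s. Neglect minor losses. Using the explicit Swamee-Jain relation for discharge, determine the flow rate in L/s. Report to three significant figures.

Swamee-Jain (Type II): Q = -0.965·√(gD⁵h_f/L)·ln[ε/(3.7D) + √(3.17ν²L/(gD³h_f))]
√(gD⁵h_f/L) = √(9.81·0.210⁵·15.1/1130) = 0.007317
ε/(3.7D) = 4.12×10^-4; √(3.17ν²L/(gD³h_f)) = 6.80×10^-5
Q = -0.965·0.007317·ln(4.798×10^-4) = 0.05396 m³/s
Check: V = 1.56 m/s, Re = 2.46×10^5, f = 0.02285, h_f = 15.2 m ≈ 15.1 m ✓

Q ≈ 54.0 L/s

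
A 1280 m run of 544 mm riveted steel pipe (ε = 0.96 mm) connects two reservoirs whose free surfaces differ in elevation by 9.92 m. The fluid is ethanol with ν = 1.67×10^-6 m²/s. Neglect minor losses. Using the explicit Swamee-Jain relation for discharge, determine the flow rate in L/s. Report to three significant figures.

Swamee-Jain (Type II): Q = -0.965·√(gD⁵h_f/L)·ln[ε/(3.7D) + √(3.17ν²L/(gD³h_f))]
√(gD⁵h_f/L) = √(9.81·0.544⁵·9.92/1280) = 0.06018
ε/(3.7D) = 4.77×10^-4; √(3.17ν²L/(gD³h_f)) = 2.69×10^-5
Q = -0.965·0.06018·ln(5.038×10^-4) = 0.4410 m³/s
Check: V = 1.90 m/s, Re = 6.18×10^5, f = 0.02309, h_f = 9.97 m ≈ 9.92 m ✓

Q ≈ 441 L/s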